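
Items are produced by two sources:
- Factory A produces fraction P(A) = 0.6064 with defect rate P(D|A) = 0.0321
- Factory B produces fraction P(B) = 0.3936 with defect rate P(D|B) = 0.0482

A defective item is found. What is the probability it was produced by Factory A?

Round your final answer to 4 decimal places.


Let A = from Factory A, D = defective

Given:
- P(A) = 0.6064, P(B) = 0.3936
- P(D|A) = 0.0321, P(D|B) = 0.0482

Step 1: Find P(D)
P(D) = P(D|A)P(A) + P(D|B)P(B)
     = 0.0321 × 0.6064 + 0.0482 × 0.3936
     = 0.01946544 + 0.01897152
     = 0.03843696

Step 2: Apply Bayes' theorem
P(A|D) = P(D|A)P(A) / P(D)
       = 0.01946544 / 0.03843696
       = 0.5064


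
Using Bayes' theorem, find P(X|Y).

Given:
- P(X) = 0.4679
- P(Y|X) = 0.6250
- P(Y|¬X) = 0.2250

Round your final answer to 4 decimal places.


Bayes' theorem: P(X|Y) = P(Y|X) × P(X) / P(Y)

Step 1: Calculate P(Y) using law of total probability
P(Y) = P(Y|X)P(X) + P(Y|¬X)P(¬X)
     = 0.6250 × 0.4679 + 0.2250 × 0.5321
     = 0.29243750 + 0.11972250
     = 0.41216000

Step 2: Apply Bayes' theorem
P(X|Y) = P(Y|X) × P(X) / P(Y)
       = 0.29243750 / 0.41216000
       = 0.7095


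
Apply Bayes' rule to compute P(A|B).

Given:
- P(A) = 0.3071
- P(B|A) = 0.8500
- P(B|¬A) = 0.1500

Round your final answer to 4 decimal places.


Bayes' theorem: P(A|B) = P(B|A) × P(A) / P(B)

Step 1: Calculate P(B) using law of total probability
P(B) = P(B|A)P(A) + P(B|¬A)P(¬A)
     = 0.8500 × 0.3071 + 0.1500 × 0.6929
     = 0.26103500 + 0.10393500
     = 0.36497000

Step 2: Apply Bayes' theorem
P(A|B) = P(B|A) × P(A) / P(B)
       = 0.26103500 / 0.36497000
       = 0.7152


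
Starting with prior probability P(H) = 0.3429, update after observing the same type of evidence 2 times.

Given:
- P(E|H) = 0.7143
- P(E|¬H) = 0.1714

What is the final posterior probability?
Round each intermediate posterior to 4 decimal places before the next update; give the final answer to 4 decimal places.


Sequential Bayesian updating:

Initial prior: P(H) = 0.3429

Update 1:
  P(E) = 0.7143 × 0.3429 + 0.1714 × 0.6571 = 0.24493347 + 0.11262694 = 0.35756041
  P(H|E) = 0.24493347 / 0.35756041 = 0.6850

Update 2:
  P(E) = 0.7143 × 0.6850 + 0.1714 × 0.3150 = 0.48929550 + 0.05399100 = 0.54328650
  P(H|E) = 0.48929550 / 0.54328650 = 0.9006

Final posterior: 0.9006


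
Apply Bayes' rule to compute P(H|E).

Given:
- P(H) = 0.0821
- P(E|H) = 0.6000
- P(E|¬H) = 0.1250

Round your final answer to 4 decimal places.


Bayes' theorem: P(H|E) = P(E|H) × P(H) / P(E)

Step 1: Calculate P(E) using law of total probability
P(E) = P(E|H)P(H) + P(E|¬H)P(¬H)
     = 0.6000 × 0.0821 + 0.1250 × 0.9179
     = 0.04926000 + 0.11473750
     = 0.16399750

Step 2: Apply Bayes' theorem
P(H|E) = P(E|H) × P(H) / P(E)
       = 0.04926000 / 0.16399750
       = 0.3004


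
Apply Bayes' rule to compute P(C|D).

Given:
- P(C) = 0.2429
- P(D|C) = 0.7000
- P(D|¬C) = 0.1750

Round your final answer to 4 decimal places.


Bayes' theorem: P(C|D) = P(D|C) × P(C) / P(D)

Step 1: Calculate P(D) using law of total probability
P(D) = P(D|C)P(C) + P(D|¬C)P(¬C)
     = 0.7000 × 0.2429 + 0.1750 × 0.7571
     = 0.17003000 + 0.13249250
     = 0.30252250

Step 2: Apply Bayes' theorem
P(C|D) = P(D|C) × P(C) / P(D)
       = 0.17003000 / 0.30252250
       = 0.5620


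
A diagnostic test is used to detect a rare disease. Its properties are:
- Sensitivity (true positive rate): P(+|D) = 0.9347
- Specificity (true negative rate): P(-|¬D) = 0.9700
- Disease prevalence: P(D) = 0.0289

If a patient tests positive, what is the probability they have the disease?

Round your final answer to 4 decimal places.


Let D = has disease, + = positive test

Given:
- P(D) = 0.0289 (prevalence)
- P(+|D) = 0.9347 (sensitivity)
- P(-|¬D) = 0.9700 (specificity)
- P(+|¬D) = 0.0300 (false positive rate = 1 - specificity)

Step 1: Find P(+)
P(+) = P(+|D)P(D) + P(+|¬D)P(¬D)
     = 0.9347 × 0.0289 + 0.0300 × 0.9711
     = 0.02701283 + 0.02913300
     = 0.05614583

Step 2: Apply Bayes' theorem for P(D|+)
P(D|+) = P(+|D)P(D) / P(+)
       = 0.02701283 / 0.05614583
       = 0.4811


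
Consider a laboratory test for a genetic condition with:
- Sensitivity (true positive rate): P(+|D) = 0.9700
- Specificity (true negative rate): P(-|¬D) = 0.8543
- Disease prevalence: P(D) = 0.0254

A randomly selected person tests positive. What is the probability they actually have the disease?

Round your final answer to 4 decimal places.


Let D = has disease, + = positive test

Given:
- P(D) = 0.0254 (prevalence)
- P(+|D) = 0.9700 (sensitivity)
- P(-|¬D) = 0.8543 (specificity)
- P(+|¬D) = 0.1457 (false positive rate = 1 - specificity)

Step 1: Find P(+)
P(+) = P(+|D)P(D) + P(+|¬D)P(¬D)
     = 0.9700 × 0.0254 + 0.1457 × 0.9746
     = 0.02463800 + 0.14199922
     = 0.16663722

Step 2: Apply Bayes' theorem for P(D|+)
P(D|+) = P(+|D)P(D) / P(+)
       = 0.02463800 / 0.16663722
       = 0.1479


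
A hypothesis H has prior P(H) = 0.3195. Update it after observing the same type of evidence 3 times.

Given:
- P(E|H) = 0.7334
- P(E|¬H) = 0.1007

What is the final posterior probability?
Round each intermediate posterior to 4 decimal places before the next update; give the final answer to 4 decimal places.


Sequential Bayesian updating:

Initial prior: P(H) = 0.3195

Update 1:
  P(E) = 0.7334 × 0.3195 + 0.1007 × 0.6805 = 0.23432130 + 0.06852635 = 0.30284765
  P(H|E) = 0.23432130 / 0.30284765 = 0.7737

Update 2:
  P(E) = 0.7334 × 0.7737 + 0.1007 × 0.2263 = 0.56743158 + 0.02278841 = 0.59021999
  P(H|E) = 0.56743158 / 0.59021999 = 0.9614

Update 3:
  P(E) = 0.7334 × 0.9614 + 0.1007 × 0.0386 = 0.70509076 + 0.00388702 = 0.70897778
  P(H|E) = 0.70509076 / 0.70897778 = 0.9945

Final posterior: 0.9945


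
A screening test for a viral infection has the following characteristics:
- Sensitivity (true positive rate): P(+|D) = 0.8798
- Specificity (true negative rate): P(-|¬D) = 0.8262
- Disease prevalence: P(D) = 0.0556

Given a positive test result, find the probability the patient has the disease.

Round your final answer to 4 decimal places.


Let D = has disease, + = positive test

Given:
- P(D) = 0.0556 (prevalence)
- P(+|D) = 0.8798 (sensitivity)
- P(-|¬D) = 0.8262 (specificity)
- P(+|¬D) = 0.1738 (false positive rate = 1 - specificity)

Step 1: Find P(+)
P(+) = P(+|D)P(D) + P(+|¬D)P(¬D)
     = 0.8798 × 0.0556 + 0.1738 × 0.9444
     = 0.04891688 + 0.16413672
     = 0.21305360

Step 2: Apply Bayes' theorem for P(D|+)
P(D|+) = P(+|D)P(D) / P(+)
       = 0.04891688 / 0.21305360
       = 0.2296


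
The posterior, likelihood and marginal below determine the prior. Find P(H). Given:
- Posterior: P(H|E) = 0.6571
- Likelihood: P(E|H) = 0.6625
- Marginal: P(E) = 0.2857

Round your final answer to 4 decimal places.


From Bayes' theorem: P(H|E) = P(E|H) × P(H) / P(E)

Rearranging for P(H):
P(H) = P(H|E) × P(E) / P(E|H)
     = 0.6571 × 0.2857 / 0.6625
     = 0.18773347 / 0.6625
     = 0.2834


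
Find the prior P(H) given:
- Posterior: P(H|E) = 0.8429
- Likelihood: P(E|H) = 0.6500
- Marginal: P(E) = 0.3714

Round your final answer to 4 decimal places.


From Bayes' theorem: P(H|E) = P(E|H) × P(H) / P(E)

Rearranging for P(H):
P(H) = P(H|E) × P(E) / P(E|H)
     = 0.8429 × 0.3714 / 0.6500
     = 0.31305306 / 0.6500
     = 0.4816


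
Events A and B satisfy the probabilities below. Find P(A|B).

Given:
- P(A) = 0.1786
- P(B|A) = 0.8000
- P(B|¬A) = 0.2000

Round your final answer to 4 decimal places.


Bayes' theorem: P(A|B) = P(B|A) × P(A) / P(B)

Step 1: Calculate P(B) using law of total probability
P(B) = P(B|A)P(A) + P(B|¬A)P(¬A)
     = 0.8000 × 0.1786 + 0.2000 × 0.8214
     = 0.14288000 + 0.16428000
     = 0.30716000

Step 2: Apply Bayes' theorem
P(A|B) = P(B|A) × P(A) / P(B)
       = 0.14288000 / 0.30716000
       = 0.4652


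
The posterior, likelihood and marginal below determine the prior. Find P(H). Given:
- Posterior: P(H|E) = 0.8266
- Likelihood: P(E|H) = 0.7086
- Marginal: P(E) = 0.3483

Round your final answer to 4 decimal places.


From Bayes' theorem: P(H|E) = P(E|H) × P(H) / P(E)

Rearranging for P(H):
P(H) = P(H|E) × P(E) / P(E|H)
     = 0.8266 × 0.3483 / 0.7086
     = 0.28790478 / 0.7086
     = 0.4063


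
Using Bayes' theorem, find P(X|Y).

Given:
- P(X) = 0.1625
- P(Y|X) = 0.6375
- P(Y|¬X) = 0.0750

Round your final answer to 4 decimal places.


Bayes' theorem: P(X|Y) = P(Y|X) × P(X) / P(Y)

Step 1: Calculate P(Y) using law of total probability
P(Y) = P(Y|X)P(X) + P(Y|¬X)P(¬X)
     = 0.6375 × 0.1625 + 0.0750 × 0.8375
     = 0.10359375 + 0.06281250
     = 0.16640625

Step 2: Apply Bayes' theorem
P(X|Y) = P(Y|X) × P(X) / P(Y)
       = 0.10359375 / 0.16640625
       = 0.6225


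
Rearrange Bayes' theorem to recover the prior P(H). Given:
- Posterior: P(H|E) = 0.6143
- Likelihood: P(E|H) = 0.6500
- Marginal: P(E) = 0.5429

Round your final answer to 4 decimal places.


From Bayes' theorem: P(H|E) = P(E|H) × P(H) / P(E)

Rearranging for P(H):
P(H) = P(H|E) × P(E) / P(E|H)
     = 0.6143 × 0.5429 / 0.6500
     = 0.33350347 / 0.6500
     = 0.5131


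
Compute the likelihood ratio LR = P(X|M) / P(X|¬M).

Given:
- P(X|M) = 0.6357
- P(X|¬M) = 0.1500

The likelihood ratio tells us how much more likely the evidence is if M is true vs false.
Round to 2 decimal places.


Likelihood Ratio (LR) = P(X|M) / P(X|¬M)

LR = 0.6357 / 0.1500
   = 4.24

The evidence is 4.24 times more likely if M is true than if M is false.
LR > 1, so observing X raises the odds in favor of M.


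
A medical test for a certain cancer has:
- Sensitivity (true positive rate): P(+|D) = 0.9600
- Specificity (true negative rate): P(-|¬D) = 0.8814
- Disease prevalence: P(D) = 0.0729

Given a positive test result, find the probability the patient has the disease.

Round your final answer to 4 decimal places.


Let D = has disease, + = positive test

Given:
- P(D) = 0.0729 (prevalence)
- P(+|D) = 0.9600 (sensitivity)
- P(-|¬D) = 0.8814 (specificity)
- P(+|¬D) = 0.1186 (false positive rate = 1 - specificity)

Step 1: Find P(+)
P(+) = P(+|D)P(D) + P(+|¬D)P(¬D)
     = 0.9600 × 0.0729 + 0.1186 × 0.9271
     = 0.06998400 + 0.10995406
     = 0.17993806

Step 2: Apply Bayes' theorem for P(D|+)
P(D|+) = P(+|D)P(D) / P(+)
       = 0.06998400 / 0.17993806
       = 0.3889


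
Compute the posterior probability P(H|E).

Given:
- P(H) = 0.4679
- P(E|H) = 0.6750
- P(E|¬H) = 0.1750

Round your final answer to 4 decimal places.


Bayes' theorem: P(H|E) = P(E|H) × P(H) / P(E)

Step 1: Calculate P(E) using law of total probability
P(E) = P(E|H)P(H) + P(E|¬H)P(¬H)
     = 0.6750 × 0.4679 + 0.1750 × 0.5321
     = 0.31583250 + 0.09311750
     = 0.40895000

Step 2: Apply Bayes' theorem
P(H|E) = P(E|H) × P(H) / P(E)
       = 0.31583250 / 0.40895000
       = 0.7723


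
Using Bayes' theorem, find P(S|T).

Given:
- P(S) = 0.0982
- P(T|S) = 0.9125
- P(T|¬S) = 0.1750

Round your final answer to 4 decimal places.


Bayes' theorem: P(S|T) = P(T|S) × P(S) / P(T)

Step 1: Calculate P(T) using law of total probability
P(T) = P(T|S)P(S) + P(T|¬S)P(¬S)
     = 0.9125 × 0.0982 + 0.1750 × 0.9018
     = 0.08960750 + 0.15781500
     = 0.24742250

Step 2: Apply Bayes' theorem
P(S|T) = P(T|S) × P(S) / P(T)
       = 0.08960750 / 0.24742250
       = 0.3622


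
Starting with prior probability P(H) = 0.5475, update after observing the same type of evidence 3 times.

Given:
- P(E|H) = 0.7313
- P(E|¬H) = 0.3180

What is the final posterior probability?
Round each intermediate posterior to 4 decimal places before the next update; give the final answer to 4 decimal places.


Sequential Bayesian updating:

Initial prior: P(H) = 0.5475

Update 1:
  P(E) = 0.7313 × 0.5475 + 0.3180 × 0.4525 = 0.40038675 + 0.14389500 = 0.54428175
  P(H|E) = 0.40038675 / 0.54428175 = 0.7356

Update 2:
  P(E) = 0.7313 × 0.7356 + 0.3180 × 0.2644 = 0.53794428 + 0.08407920 = 0.62202348
  P(H|E) = 0.53794428 / 0.62202348 = 0.8648

Update 3:
  P(E) = 0.7313 × 0.8648 + 0.3180 × 0.1352 = 0.63242824 + 0.04299360 = 0.67542184
  P(H|E) = 0.63242824 / 0.67542184 = 0.9363

Final posterior: 0.9363


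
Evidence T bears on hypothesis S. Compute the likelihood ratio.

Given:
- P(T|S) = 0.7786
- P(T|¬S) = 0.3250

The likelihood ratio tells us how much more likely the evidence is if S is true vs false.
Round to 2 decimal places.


Likelihood Ratio (LR) = P(T|S) / P(T|¬S)

LR = 0.7786 / 0.3250
   = 2.40

The evidence is 2.40 times more likely if S is true than if S is false.
Since LR > 1, the evidence supports S over ¬S.


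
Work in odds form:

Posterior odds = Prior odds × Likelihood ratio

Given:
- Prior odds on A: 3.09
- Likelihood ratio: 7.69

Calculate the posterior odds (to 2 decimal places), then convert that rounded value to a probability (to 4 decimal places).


Step 1: Calculate posterior odds
Posterior odds = Prior odds × LR
               = 3.09 × 7.69
               = 23.76

Step 2: Convert to probability
P(A|E) = Posterior odds / (1 + Posterior odds)
       = 23.76 / (1 + 23.76)
       = 23.76 / 24.76
       = 0.9596

The evidence increased P(A) from 0.7555 to 0.9596.


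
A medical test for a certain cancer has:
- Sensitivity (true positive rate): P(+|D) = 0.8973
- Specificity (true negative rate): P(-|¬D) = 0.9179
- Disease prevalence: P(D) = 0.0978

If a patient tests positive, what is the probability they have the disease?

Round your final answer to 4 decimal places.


Let D = has disease, + = positive test

Given:
- P(D) = 0.0978 (prevalence)
- P(+|D) = 0.8973 (sensitivity)
- P(-|¬D) = 0.9179 (specificity)
- P(+|¬D) = 0.0821 (false positive rate = 1 - specificity)

Step 1: Find P(+)
P(+) = P(+|D)P(D) + P(+|¬D)P(¬D)
     = 0.8973 × 0.0978 + 0.0821 × 0.9022
     = 0.08775594 + 0.07407062
     = 0.16182656

Step 2: Apply Bayes' theorem for P(D|+)
P(D|+) = P(+|D)P(D) / P(+)
       = 0.08775594 / 0.16182656
       = 0.5423


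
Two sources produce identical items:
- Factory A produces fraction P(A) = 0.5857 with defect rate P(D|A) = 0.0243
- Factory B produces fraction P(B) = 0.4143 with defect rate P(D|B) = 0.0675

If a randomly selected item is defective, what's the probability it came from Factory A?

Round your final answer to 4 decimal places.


Let A = from Factory A, D = defective

Given:
- P(A) = 0.5857, P(B) = 0.4143
- P(D|A) = 0.0243, P(D|B) = 0.0675

Step 1: Find P(D)
P(D) = P(D|A)P(A) + P(D|B)P(B)
     = 0.0243 × 0.5857 + 0.0675 × 0.4143
     = 0.01423251 + 0.02796525
     = 0.04219776

Step 2: Apply Bayes' theorem
P(A|D) = P(D|A)P(A) / P(D)
       = 0.01423251 / 0.04219776
       = 0.3373


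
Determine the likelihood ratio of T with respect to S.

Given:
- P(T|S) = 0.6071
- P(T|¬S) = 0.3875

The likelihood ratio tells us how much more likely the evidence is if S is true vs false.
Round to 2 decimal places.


Likelihood Ratio (LR) = P(T|S) / P(T|¬S)

LR = 0.6071 / 0.3875
   = 1.57

The evidence is 1.57 times more likely if S is true than if S is false.
Because LR exceeds 1, T is evidence for S.


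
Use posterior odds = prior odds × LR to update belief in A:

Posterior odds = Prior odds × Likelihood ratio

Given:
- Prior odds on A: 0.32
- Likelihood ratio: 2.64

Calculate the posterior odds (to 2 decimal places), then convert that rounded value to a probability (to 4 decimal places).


Step 1: Calculate posterior odds
Posterior odds = Prior odds × LR
               = 0.32 × 2.64
               = 0.84

Step 2: Convert to probability
P(A|E) = Posterior odds / (1 + Posterior odds)
       = 0.84 / (1 + 0.84)
       = 0.84 / 1.84
       = 0.4565

The evidence increased P(A) from 0.2424 to 0.4565.


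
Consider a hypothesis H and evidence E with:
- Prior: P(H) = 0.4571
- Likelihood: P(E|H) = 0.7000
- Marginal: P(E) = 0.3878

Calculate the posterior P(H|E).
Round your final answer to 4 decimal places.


Using Bayes' theorem:

P(H|E) = P(E|H) × P(H) / P(E)
       = 0.7000 × 0.4571 / 0.3878
       = 0.31997000 / 0.3878
       = 0.8251

The evidence strengthens our belief in H.
Prior: 0.4571 → Posterior: 0.8251


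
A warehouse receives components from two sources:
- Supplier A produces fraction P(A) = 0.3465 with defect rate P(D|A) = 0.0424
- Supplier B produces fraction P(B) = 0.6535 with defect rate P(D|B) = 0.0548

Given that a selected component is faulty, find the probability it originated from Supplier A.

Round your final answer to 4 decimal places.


Let A = from Supplier A, D = faulty

Given:
- P(A) = 0.3465, P(B) = 0.6535
- P(D|A) = 0.0424, P(D|B) = 0.0548

Step 1: Find P(D)
P(D) = P(D|A)P(A) + P(D|B)P(B)
     = 0.0424 × 0.3465 + 0.0548 × 0.6535
     = 0.01469160 + 0.03581180
     = 0.05050340

Step 2: Apply Bayes' theorem
P(A|D) = P(D|A)P(A) / P(D)
       = 0.01469160 / 0.05050340
       = 0.2909


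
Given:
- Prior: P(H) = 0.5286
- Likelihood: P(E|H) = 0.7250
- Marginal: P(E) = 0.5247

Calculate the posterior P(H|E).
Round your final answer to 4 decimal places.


Using Bayes' theorem:

P(H|E) = P(E|H) × P(H) / P(E)
       = 0.7250 × 0.5286 / 0.5247
       = 0.38323500 / 0.5247
       = 0.7304

The evidence strengthens our belief in H.
Prior: 0.5286 → Posterior: 0.7304


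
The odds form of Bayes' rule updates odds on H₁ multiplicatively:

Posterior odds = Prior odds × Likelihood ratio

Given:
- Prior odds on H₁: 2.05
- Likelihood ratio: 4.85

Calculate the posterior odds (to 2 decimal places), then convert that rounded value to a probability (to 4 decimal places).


Step 1: Calculate posterior odds
Posterior odds = Prior odds × LR
               = 2.05 × 4.85
               = 9.94

Step 2: Convert to probability
P(H₁|E) = Posterior odds / (1 + Posterior odds)
       = 9.94 / (1 + 9.94)
       = 9.94 / 10.94
       = 0.9086

The evidence increased P(H₁) from 0.6721 to 0.9086.


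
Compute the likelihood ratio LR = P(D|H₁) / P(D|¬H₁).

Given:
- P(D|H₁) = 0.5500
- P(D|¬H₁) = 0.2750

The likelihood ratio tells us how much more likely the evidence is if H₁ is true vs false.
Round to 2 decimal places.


Likelihood Ratio (LR) = P(D|H₁) / P(D|¬H₁)

LR = 0.5500 / 0.2750
   = 2.00

The evidence is 2.00 times more likely if H₁ is true than if H₁ is false.
Since LR > 1, the evidence supports H₁ over ¬H₁.


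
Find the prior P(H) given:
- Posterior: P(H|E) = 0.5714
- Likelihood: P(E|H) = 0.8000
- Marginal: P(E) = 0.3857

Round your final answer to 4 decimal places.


From Bayes' theorem: P(H|E) = P(E|H) × P(H) / P(E)

Rearranging for P(H):
P(H) = P(H|E) × P(E) / P(E|H)
     = 0.5714 × 0.3857 / 0.8000
     = 0.22038898 / 0.8000
     = 0.2755


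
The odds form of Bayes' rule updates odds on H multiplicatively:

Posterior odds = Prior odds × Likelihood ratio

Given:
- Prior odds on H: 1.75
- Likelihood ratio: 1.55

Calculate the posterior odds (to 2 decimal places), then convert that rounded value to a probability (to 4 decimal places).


Step 1: Calculate posterior odds
Posterior odds = Prior odds × LR
               = 1.75 × 1.55
               = 2.71

Step 2: Convert to probability
P(H|E) = Posterior odds / (1 + Posterior odds)
       = 2.71 / (1 + 2.71)
       = 2.71 / 3.71
       = 0.7305

The evidence increased P(H) from 0.6364 to 0.7305.


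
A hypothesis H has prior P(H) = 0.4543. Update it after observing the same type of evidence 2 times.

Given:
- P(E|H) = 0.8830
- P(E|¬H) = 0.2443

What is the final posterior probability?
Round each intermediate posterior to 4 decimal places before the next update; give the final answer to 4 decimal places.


Sequential Bayesian updating:

Initial prior: P(H) = 0.4543

Update 1:
  P(E) = 0.8830 × 0.4543 + 0.2443 × 0.5457 = 0.40114690 + 0.13331451 = 0.53446141
  P(H|E) = 0.40114690 / 0.53446141 = 0.7506

Update 2:
  P(E) = 0.8830 × 0.7506 + 0.2443 × 0.2494 = 0.66277980 + 0.06092842 = 0.72370822
  P(H|E) = 0.66277980 / 0.72370822 = 0.9158

Final posterior: 0.9158


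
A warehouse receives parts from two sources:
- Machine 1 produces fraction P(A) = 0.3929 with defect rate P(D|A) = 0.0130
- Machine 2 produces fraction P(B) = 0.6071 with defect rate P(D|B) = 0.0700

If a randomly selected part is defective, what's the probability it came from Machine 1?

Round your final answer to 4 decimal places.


Let A = from Machine 1, D = defective

Given:
- P(A) = 0.3929, P(B) = 0.6071
- P(D|A) = 0.0130, P(D|B) = 0.0700

Step 1: Find P(D)
P(D) = P(D|A)P(A) + P(D|B)P(B)
     = 0.0130 × 0.3929 + 0.0700 × 0.6071
     = 0.00510770 + 0.04249700
     = 0.04760470

Step 2: Apply Bayes' theorem
P(A|D) = P(D|A)P(A) / P(D)
       = 0.00510770 / 0.04760470
       = 0.1073


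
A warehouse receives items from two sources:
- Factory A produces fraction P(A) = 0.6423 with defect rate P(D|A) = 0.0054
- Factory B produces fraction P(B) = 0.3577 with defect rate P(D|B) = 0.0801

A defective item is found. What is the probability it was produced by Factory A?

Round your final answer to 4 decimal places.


Let A = from Factory A, D = defective

Given:
- P(A) = 0.6423, P(B) = 0.3577
- P(D|A) = 0.0054, P(D|B) = 0.0801

Step 1: Find P(D)
P(D) = P(D|A)P(A) + P(D|B)P(B)
     = 0.0054 × 0.6423 + 0.0801 × 0.3577
     = 0.00346842 + 0.02865177
     = 0.03212019

Step 2: Apply Bayes' theorem
P(A|D) = P(D|A)P(A) / P(D)
       = 0.00346842 / 0.03212019
       = 0.1080


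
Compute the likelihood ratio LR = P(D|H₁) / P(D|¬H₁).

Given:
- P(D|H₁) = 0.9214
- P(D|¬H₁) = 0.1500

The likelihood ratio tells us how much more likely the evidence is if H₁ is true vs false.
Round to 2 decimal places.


Likelihood Ratio (LR) = P(D|H₁) / P(D|¬H₁)

LR = 0.9214 / 0.1500
   = 6.14

The evidence is 6.14 times more likely if H₁ is true than if H₁ is false.
Since LR > 1, the evidence supports H₁ over ¬H₁.


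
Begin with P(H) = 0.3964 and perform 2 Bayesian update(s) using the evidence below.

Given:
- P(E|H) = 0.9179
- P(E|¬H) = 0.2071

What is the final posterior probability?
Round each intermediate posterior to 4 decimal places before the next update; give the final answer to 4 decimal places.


Sequential Bayesian updating:

Initial prior: P(H) = 0.3964

Update 1:
  P(E) = 0.9179 × 0.3964 + 0.2071 × 0.6036 = 0.36385556 + 0.12500556 = 0.48886112
  P(H|E) = 0.36385556 / 0.48886112 = 0.7443

Update 2:
  P(E) = 0.9179 × 0.7443 + 0.2071 × 0.2557 = 0.68319297 + 0.05295547 = 0.73614844
  P(H|E) = 0.68319297 / 0.73614844 = 0.9281

Final posterior: 0.9281


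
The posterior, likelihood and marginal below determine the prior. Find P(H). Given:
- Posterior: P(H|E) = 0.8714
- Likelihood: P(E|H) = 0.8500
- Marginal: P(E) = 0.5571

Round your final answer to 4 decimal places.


From Bayes' theorem: P(H|E) = P(E|H) × P(H) / P(E)

Rearranging for P(H):
P(H) = P(H|E) × P(E) / P(E|H)
     = 0.8714 × 0.5571 / 0.8500
     = 0.48545694 / 0.8500
     = 0.5711


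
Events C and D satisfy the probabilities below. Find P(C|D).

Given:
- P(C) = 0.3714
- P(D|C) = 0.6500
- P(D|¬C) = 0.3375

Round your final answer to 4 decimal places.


Bayes' theorem: P(C|D) = P(D|C) × P(C) / P(D)

Step 1: Calculate P(D) using law of total probability
P(D) = P(D|C)P(C) + P(D|¬C)P(¬C)
     = 0.6500 × 0.3714 + 0.3375 × 0.6286
     = 0.24141000 + 0.21215250
     = 0.45356250

Step 2: Apply Bayes' theorem
P(C|D) = P(D|C) × P(C) / P(D)
       = 0.24141000 / 0.45356250
       = 0.5323


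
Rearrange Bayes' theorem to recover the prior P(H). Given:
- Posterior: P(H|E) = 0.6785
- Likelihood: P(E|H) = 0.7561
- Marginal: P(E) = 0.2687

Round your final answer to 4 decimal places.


From Bayes' theorem: P(H|E) = P(E|H) × P(H) / P(E)

Rearranging for P(H):
P(H) = P(H|E) × P(E) / P(E|H)
     = 0.6785 × 0.2687 / 0.7561
     = 0.18231295 / 0.7561
     = 0.2411


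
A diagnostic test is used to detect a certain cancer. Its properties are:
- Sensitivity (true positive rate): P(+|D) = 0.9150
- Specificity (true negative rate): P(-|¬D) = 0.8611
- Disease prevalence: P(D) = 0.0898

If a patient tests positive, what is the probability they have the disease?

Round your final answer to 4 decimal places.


Let D = has disease, + = positive test

Given:
- P(D) = 0.0898 (prevalence)
- P(+|D) = 0.9150 (sensitivity)
- P(-|¬D) = 0.8611 (specificity)
- P(+|¬D) = 0.1389 (false positive rate = 1 - specificity)

Step 1: Find P(+)
P(+) = P(+|D)P(D) + P(+|¬D)P(¬D)
     = 0.9150 × 0.0898 + 0.1389 × 0.9102
     = 0.08216700 + 0.12642678
     = 0.20859378

Step 2: Apply Bayes' theorem for P(D|+)
P(D|+) = P(+|D)P(D) / P(+)
       = 0.08216700 / 0.20859378
       = 0.3939


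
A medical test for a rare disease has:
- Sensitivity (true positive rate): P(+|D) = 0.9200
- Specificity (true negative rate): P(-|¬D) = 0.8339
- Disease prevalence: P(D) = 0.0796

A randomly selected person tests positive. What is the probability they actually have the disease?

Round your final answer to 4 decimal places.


Let D = has disease, + = positive test

Given:
- P(D) = 0.0796 (prevalence)
- P(+|D) = 0.9200 (sensitivity)
- P(-|¬D) = 0.8339 (specificity)
- P(+|¬D) = 0.1661 (false positive rate = 1 - specificity)

Step 1: Find P(+)
P(+) = P(+|D)P(D) + P(+|¬D)P(¬D)
     = 0.9200 × 0.0796 + 0.1661 × 0.9204
     = 0.07323200 + 0.15287844
     = 0.22611044

Step 2: Apply Bayes' theorem for P(D|+)
P(D|+) = P(+|D)P(D) / P(+)
       = 0.07323200 / 0.22611044
       = 0.3239


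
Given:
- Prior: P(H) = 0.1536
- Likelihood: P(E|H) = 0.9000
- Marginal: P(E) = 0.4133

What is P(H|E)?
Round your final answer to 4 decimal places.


Using Bayes' theorem:

P(H|E) = P(E|H) × P(H) / P(E)
       = 0.9000 × 0.1536 / 0.4133
       = 0.13824000 / 0.4133
       = 0.3345

The evidence strengthens our belief in H.
Prior: 0.1536 → Posterior: 0.3345


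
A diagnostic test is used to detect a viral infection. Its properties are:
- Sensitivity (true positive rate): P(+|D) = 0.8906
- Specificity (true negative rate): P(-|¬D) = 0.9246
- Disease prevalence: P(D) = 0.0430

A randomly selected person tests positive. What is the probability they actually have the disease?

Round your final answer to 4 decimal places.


Let D = has disease, + = positive test

Given:
- P(D) = 0.0430 (prevalence)
- P(+|D) = 0.8906 (sensitivity)
- P(-|¬D) = 0.9246 (specificity)
- P(+|¬D) = 0.0754 (false positive rate = 1 - specificity)

Step 1: Find P(+)
P(+) = P(+|D)P(D) + P(+|¬D)P(¬D)
     = 0.8906 × 0.0430 + 0.0754 × 0.9570
     = 0.03829580 + 0.07215780
     = 0.11045360

Step 2: Apply Bayes' theorem for P(D|+)
P(D|+) = P(+|D)P(D) / P(+)
       = 0.03829580 / 0.11045360
       = 0.3467


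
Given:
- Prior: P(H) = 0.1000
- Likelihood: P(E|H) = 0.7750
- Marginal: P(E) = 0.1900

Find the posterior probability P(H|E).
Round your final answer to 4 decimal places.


Using Bayes' theorem:

P(H|E) = P(E|H) × P(H) / P(E)
       = 0.7750 × 0.1000 / 0.1900
       = 0.07750000 / 0.1900
       = 0.4079

The evidence strengthens our belief in H.
Prior: 0.1000 → Posterior: 0.4079


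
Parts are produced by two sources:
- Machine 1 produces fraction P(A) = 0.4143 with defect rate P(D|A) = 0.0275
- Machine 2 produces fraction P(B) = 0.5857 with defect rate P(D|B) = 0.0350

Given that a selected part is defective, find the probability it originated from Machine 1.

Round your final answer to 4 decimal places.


Let A = from Machine 1, D = defective

Given:
- P(A) = 0.4143, P(B) = 0.5857
- P(D|A) = 0.0275, P(D|B) = 0.0350

Step 1: Find P(D)
P(D) = P(D|A)P(A) + P(D|B)P(B)
     = 0.0275 × 0.4143 + 0.0350 × 0.5857
     = 0.01139325 + 0.02049950
     = 0.03189275

Step 2: Apply Bayes' theorem
P(A|D) = P(D|A)P(A) / P(D)
       = 0.01139325 / 0.03189275
       = 0.3572


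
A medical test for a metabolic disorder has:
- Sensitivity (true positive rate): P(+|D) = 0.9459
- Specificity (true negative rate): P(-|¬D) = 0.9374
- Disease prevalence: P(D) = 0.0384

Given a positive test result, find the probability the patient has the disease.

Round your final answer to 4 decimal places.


Let D = has disease, + = positive test

Given:
- P(D) = 0.0384 (prevalence)
- P(+|D) = 0.9459 (sensitivity)
- P(-|¬D) = 0.9374 (specificity)
- P(+|¬D) = 0.0626 (false positive rate = 1 - specificity)

Step 1: Find P(+)
P(+) = P(+|D)P(D) + P(+|¬D)P(¬D)
     = 0.9459 × 0.0384 + 0.0626 × 0.9616
     = 0.03632256 + 0.06019616
     = 0.09651872

Step 2: Apply Bayes' theorem for P(D|+)
P(D|+) = P(+|D)P(D) / P(+)
       = 0.03632256 / 0.09651872
       = 0.3763


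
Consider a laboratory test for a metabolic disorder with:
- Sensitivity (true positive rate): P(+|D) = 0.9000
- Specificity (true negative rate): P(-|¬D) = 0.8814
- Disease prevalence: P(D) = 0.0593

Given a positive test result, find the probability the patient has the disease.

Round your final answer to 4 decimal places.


Let D = has disease, + = positive test

Given:
- P(D) = 0.0593 (prevalence)
- P(+|D) = 0.9000 (sensitivity)
- P(-|¬D) = 0.8814 (specificity)
- P(+|¬D) = 0.1186 (false positive rate = 1 - specificity)

Step 1: Find P(+)
P(+) = P(+|D)P(D) + P(+|¬D)P(¬D)
     = 0.9000 × 0.0593 + 0.1186 × 0.9407
     = 0.05337000 + 0.11156702
     = 0.16493702

Step 2: Apply Bayes' theorem for P(D|+)
P(D|+) = P(+|D)P(D) / P(+)
       = 0.05337000 / 0.16493702
       = 0.3236


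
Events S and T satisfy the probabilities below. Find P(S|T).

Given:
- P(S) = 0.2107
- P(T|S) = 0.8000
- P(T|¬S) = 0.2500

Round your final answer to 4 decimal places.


Bayes' theorem: P(S|T) = P(T|S) × P(S) / P(T)

Step 1: Calculate P(T) using law of total probability
P(T) = P(T|S)P(S) + P(T|¬S)P(¬S)
     = 0.8000 × 0.2107 + 0.2500 × 0.7893
     = 0.16856000 + 0.19732500
     = 0.36588500

Step 2: Apply Bayes' theorem
P(S|T) = P(T|S) × P(S) / P(T)
       = 0.16856000 / 0.36588500
       = 0.4607


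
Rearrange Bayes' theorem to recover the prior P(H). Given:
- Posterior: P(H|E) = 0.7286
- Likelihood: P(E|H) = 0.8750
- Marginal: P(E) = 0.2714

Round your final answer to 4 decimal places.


From Bayes' theorem: P(H|E) = P(E|H) × P(H) / P(E)

Rearranging for P(H):
P(H) = P(H|E) × P(E) / P(E|H)
     = 0.7286 × 0.2714 / 0.8750
     = 0.19774204 / 0.8750
     = 0.2260


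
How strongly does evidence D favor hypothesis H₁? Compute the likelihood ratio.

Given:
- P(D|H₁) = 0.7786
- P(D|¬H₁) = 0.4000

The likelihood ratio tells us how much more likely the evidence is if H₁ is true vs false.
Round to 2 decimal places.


Likelihood Ratio (LR) = P(D|H₁) / P(D|¬H₁)

LR = 0.7786 / 0.4000
   = 1.95

The evidence is 1.95 times more likely if H₁ is true than if H₁ is false.
Since LR > 1, the evidence supports H₁ over ¬H₁.


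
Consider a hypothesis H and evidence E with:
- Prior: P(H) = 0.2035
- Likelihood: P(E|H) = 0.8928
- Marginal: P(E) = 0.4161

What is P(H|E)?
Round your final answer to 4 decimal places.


Using Bayes' theorem:

P(H|E) = P(E|H) × P(H) / P(E)
       = 0.8928 × 0.2035 / 0.4161
       = 0.18168480 / 0.4161
       = 0.4366

The evidence strengthens our belief in H.
Prior: 0.2035 → Posterior: 0.4366


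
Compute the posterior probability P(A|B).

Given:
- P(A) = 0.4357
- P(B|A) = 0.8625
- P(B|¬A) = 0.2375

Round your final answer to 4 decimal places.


Bayes' theorem: P(A|B) = P(B|A) × P(A) / P(B)

Step 1: Calculate P(B) using law of total probability
P(B) = P(B|A)P(A) + P(B|¬A)P(¬A)
     = 0.8625 × 0.4357 + 0.2375 × 0.5643
     = 0.37579125 + 0.13402125
     = 0.50981250

Step 2: Apply Bayes' theorem
P(A|B) = P(B|A) × P(A) / P(B)
       = 0.37579125 / 0.50981250
       = 0.7371


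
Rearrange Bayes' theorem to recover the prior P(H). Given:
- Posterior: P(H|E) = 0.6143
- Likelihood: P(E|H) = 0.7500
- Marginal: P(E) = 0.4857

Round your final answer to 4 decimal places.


From Bayes' theorem: P(H|E) = P(E|H) × P(H) / P(E)

Rearranging for P(H):
P(H) = P(H|E) × P(E) / P(E|H)
     = 0.6143 × 0.4857 / 0.7500
     = 0.29836551 / 0.7500
     = 0.3978


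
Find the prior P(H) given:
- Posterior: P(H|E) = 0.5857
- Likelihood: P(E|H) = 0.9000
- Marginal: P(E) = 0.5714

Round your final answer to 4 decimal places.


From Bayes' theorem: P(H|E) = P(E|H) × P(H) / P(E)

Rearranging for P(H):
P(H) = P(H|E) × P(E) / P(E|H)
     = 0.5857 × 0.5714 / 0.9000
     = 0.33466898 / 0.9000
     = 0.3719


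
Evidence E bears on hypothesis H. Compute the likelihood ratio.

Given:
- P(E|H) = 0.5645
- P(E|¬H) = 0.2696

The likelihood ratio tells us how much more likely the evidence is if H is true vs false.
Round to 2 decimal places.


Likelihood Ratio (LR) = P(E|H) / P(E|¬H)

LR = 0.5645 / 0.2696
   = 2.09

The evidence is 2.09 times more likely if H is true than if H is false.
Because LR exceeds 1, E is evidence for H.


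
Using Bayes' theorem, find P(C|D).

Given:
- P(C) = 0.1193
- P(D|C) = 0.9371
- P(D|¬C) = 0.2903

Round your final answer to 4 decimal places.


Bayes' theorem: P(C|D) = P(D|C) × P(C) / P(D)

Step 1: Calculate P(D) using law of total probability
P(D) = P(D|C)P(C) + P(D|¬C)P(¬C)
     = 0.9371 × 0.1193 + 0.2903 × 0.8807
     = 0.11179603 + 0.25566721
     = 0.36746324

Step 2: Apply Bayes' theorem
P(C|D) = P(D|C) × P(C) / P(D)
       = 0.11179603 / 0.36746324
       = 0.3042


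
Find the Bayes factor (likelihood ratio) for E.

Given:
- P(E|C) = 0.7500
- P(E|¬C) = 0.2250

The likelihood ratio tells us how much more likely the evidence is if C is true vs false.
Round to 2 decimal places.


Likelihood Ratio (LR) = P(E|C) / P(E|¬C)

LR = 0.7500 / 0.2250
   = 3.33

The evidence is 3.33 times more likely if C is true than if C is false.
LR > 1, so observing E raises the odds in favor of C.


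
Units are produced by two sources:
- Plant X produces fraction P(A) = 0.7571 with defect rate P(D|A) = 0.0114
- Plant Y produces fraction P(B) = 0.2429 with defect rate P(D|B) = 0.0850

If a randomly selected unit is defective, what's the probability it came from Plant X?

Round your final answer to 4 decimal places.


Let A = from Plant X, D = defective

Given:
- P(A) = 0.7571, P(B) = 0.2429
- P(D|A) = 0.0114, P(D|B) = 0.0850

Step 1: Find P(D)
P(D) = P(D|A)P(A) + P(D|B)P(B)
     = 0.0114 × 0.7571 + 0.0850 × 0.2429
     = 0.00863094 + 0.02064650
     = 0.02927744

Step 2: Apply Bayes' theorem
P(A|D) = P(D|A)P(A) / P(D)
       = 0.00863094 / 0.02927744
       = 0.2948


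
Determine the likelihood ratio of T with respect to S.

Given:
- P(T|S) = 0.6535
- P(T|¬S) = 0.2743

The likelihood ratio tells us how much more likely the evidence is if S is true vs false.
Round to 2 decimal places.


Likelihood Ratio (LR) = P(T|S) / P(T|¬S)

LR = 0.6535 / 0.2743
   = 2.38

The evidence is 2.38 times more likely if S is true than if S is false.
Since LR > 1, the evidence supports S over ¬S.


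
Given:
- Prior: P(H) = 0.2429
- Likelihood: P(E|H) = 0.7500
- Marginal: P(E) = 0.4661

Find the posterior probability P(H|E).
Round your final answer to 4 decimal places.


Using Bayes' theorem:

P(H|E) = P(E|H) × P(H) / P(E)
       = 0.7500 × 0.2429 / 0.4661
       = 0.18217500 / 0.4661
       = 0.3908

The evidence strengthens our belief in H.
Prior: 0.2429 → Posterior: 0.3908


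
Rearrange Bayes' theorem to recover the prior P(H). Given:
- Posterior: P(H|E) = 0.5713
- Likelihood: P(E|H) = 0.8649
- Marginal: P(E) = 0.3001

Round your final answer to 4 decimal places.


From Bayes' theorem: P(H|E) = P(E|H) × P(H) / P(E)

Rearranging for P(H):
P(H) = P(H|E) × P(E) / P(E|H)
     = 0.5713 × 0.3001 / 0.8649
     = 0.17144713 / 0.8649
     = 0.1982


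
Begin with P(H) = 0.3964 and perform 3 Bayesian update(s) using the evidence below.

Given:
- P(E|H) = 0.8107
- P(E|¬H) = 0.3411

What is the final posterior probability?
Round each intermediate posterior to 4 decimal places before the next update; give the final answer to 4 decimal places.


Sequential Bayesian updating:

Initial prior: P(H) = 0.3964

Update 1:
  P(E) = 0.8107 × 0.3964 + 0.3411 × 0.6036 = 0.32136148 + 0.20588796 = 0.52724944
  P(H|E) = 0.32136148 / 0.52724944 = 0.6095

Update 2:
  P(E) = 0.8107 × 0.6095 + 0.3411 × 0.3905 = 0.49412165 + 0.13319955 = 0.62732120
  P(H|E) = 0.49412165 / 0.62732120 = 0.7877

Update 3:
  P(E) = 0.8107 × 0.7877 + 0.3411 × 0.2123 = 0.63858839 + 0.07241553 = 0.71100392
  P(H|E) = 0.63858839 / 0.71100392 = 0.8982

Final posterior: 0.8982


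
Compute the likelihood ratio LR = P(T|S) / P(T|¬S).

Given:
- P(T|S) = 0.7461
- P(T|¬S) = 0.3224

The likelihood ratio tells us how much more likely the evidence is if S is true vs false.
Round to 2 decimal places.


Likelihood Ratio (LR) = P(T|S) / P(T|¬S)

LR = 0.7461 / 0.3224
   = 2.31

The evidence is 2.31 times more likely if S is true than if S is false.
Because LR exceeds 1, T is evidence for S.


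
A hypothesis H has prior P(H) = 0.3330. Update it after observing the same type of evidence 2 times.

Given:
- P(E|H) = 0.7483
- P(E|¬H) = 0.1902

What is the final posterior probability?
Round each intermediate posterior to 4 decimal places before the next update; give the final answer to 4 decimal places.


Sequential Bayesian updating:

Initial prior: P(H) = 0.3330

Update 1:
  P(E) = 0.7483 × 0.3330 + 0.1902 × 0.6670 = 0.24918390 + 0.12686340 = 0.37604730
  P(H|E) = 0.24918390 / 0.37604730 = 0.6626

Update 2:
  P(E) = 0.7483 × 0.6626 + 0.1902 × 0.3374 = 0.49582358 + 0.06417348 = 0.55999706
  P(H|E) = 0.49582358 / 0.55999706 = 0.8854

Final posterior: 0.8854


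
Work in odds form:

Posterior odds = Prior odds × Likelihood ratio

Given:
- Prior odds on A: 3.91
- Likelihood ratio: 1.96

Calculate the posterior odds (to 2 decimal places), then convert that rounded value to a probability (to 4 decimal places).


Step 1: Calculate posterior odds
Posterior odds = Prior odds × LR
               = 3.91 × 1.96
               = 7.66

Step 2: Convert to probability
P(A|E) = Posterior odds / (1 + Posterior odds)
       = 7.66 / (1 + 7.66)
       = 7.66 / 8.66
       = 0.8845

The evidence increased P(A) from 0.7963 to 0.8845.


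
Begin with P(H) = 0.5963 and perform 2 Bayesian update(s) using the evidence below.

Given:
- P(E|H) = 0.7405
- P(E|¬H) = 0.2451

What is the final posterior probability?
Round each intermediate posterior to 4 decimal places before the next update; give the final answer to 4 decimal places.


Sequential Bayesian updating:

Initial prior: P(H) = 0.5963

Update 1:
  P(E) = 0.7405 × 0.5963 + 0.2451 × 0.4037 = 0.44156015 + 0.09894687 = 0.54050702
  P(H|E) = 0.44156015 / 0.54050702 = 0.8169

Update 2:
  P(E) = 0.7405 × 0.8169 + 0.2451 × 0.1831 = 0.60491445 + 0.04487781 = 0.64979226
  P(H|E) = 0.60491445 / 0.64979226 = 0.9309

Final posterior: 0.9309


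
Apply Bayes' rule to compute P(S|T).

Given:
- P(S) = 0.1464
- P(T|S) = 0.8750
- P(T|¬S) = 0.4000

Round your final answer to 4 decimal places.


Bayes' theorem: P(S|T) = P(T|S) × P(S) / P(T)

Step 1: Calculate P(T) using law of total probability
P(T) = P(T|S)P(S) + P(T|¬S)P(¬S)
     = 0.8750 × 0.1464 + 0.4000 × 0.8536
     = 0.12810000 + 0.34144000
     = 0.46954000

Step 2: Apply Bayes' theorem
P(S|T) = P(T|S) × P(S) / P(T)
       = 0.12810000 / 0.46954000
       = 0.2728


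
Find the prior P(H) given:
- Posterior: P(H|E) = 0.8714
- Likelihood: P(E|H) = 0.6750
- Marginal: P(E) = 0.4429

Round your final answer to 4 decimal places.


From Bayes' theorem: P(H|E) = P(E|H) × P(H) / P(E)

Rearranging for P(H):
P(H) = P(H|E) × P(E) / P(E|H)
     = 0.8714 × 0.4429 / 0.6750
     = 0.38594306 / 0.6750
     = 0.5718


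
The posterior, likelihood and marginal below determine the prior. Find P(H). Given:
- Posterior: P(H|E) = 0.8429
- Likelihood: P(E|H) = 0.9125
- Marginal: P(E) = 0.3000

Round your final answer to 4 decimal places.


From Bayes' theorem: P(H|E) = P(E|H) × P(H) / P(E)

Rearranging for P(H):
P(H) = P(H|E) × P(E) / P(E|H)
     = 0.8429 × 0.3000 / 0.9125
     = 0.25287000 / 0.9125
     = 0.2771


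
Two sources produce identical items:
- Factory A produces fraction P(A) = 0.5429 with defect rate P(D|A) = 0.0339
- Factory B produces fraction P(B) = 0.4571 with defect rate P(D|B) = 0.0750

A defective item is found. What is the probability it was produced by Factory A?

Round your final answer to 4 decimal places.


Let A = from Factory A, D = defective

Given:
- P(A) = 0.5429, P(B) = 0.4571
- P(D|A) = 0.0339, P(D|B) = 0.0750

Step 1: Find P(D)
P(D) = P(D|A)P(A) + P(D|B)P(B)
     = 0.0339 × 0.5429 + 0.0750 × 0.4571
     = 0.01840431 + 0.03428250
     = 0.05268681

Step 2: Apply Bayes' theorem
P(A|D) = P(D|A)P(A) / P(D)
       = 0.01840431 / 0.05268681
       = 0.3493
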